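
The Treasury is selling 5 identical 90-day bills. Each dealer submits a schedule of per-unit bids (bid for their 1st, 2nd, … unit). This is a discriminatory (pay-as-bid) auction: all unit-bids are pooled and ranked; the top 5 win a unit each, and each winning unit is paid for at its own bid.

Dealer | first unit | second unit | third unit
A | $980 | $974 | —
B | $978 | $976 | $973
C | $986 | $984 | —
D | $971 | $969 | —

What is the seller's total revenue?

All unit-bids, highest first — top 5: 986 (C-1), 984 (C-2), 980 (A-1), 978 (B-1), 976 (B-2)
Next rejected bid: $974 (not a price — pay-as-bid).
Each winning unit pays its own bid.
Revenue = 986 + 984 + 980 + 978 + 976 = $4,904.

Total revenue: $4,904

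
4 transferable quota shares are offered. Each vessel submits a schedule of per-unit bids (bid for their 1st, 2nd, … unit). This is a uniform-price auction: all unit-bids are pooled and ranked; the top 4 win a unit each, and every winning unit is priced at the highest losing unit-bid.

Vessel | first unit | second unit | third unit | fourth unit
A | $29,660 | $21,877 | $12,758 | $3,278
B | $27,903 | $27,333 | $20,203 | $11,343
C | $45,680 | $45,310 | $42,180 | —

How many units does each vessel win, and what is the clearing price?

A 1, C 3; clearing price $27,903

All unit-bids, highest first — top 4: 45,680 (C-1), 45,310 (C-2), 42,180 (C-3), 29,660 (A-1)
The (k+1)-th unit-bid is $27,903.
Allocation: A 1, C 3.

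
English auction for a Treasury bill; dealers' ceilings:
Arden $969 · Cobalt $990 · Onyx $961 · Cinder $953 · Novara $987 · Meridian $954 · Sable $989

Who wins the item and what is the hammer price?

Rule: the price rises until one bidder remains; the winner pays the price at which the last rival dropped out.
Limits ranked: 990 (Cobalt) > 989 (Sable) > 987 (Novara) > 969 (Arden) > 961 (Onyx) > 954 (Meridian) > …
Sable is the last rival to drop out, at $989; Cobalt remains and wins at that price.

Cobalt wins at $989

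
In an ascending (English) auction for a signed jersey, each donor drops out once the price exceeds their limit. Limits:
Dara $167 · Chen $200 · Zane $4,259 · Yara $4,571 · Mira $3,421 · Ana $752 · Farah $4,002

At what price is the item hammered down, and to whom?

Sorting limits: 4,571 (Yara) > 4,259 (Zane) > 4,002 (Farah) > 3,421 (Mira) > 752 (Ana) > 200 (Chen) > …
Once the price passes $4,259, only Yara is left; the hammer falls at Zane's limit of $4,259.

Yara wins at $4,259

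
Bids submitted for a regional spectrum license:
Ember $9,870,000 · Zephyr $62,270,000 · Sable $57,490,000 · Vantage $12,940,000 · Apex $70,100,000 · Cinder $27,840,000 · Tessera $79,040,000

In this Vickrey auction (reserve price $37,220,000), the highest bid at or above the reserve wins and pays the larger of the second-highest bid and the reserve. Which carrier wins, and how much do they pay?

Bids ranked: 79,040,000 (Tessera) > 70,100,000 (Apex) > 62,270,000 (Zephyr) > 57,490,000 (Sable) > 27,840,000 (Cinder) > 12,940,000 (Vantage) > …
Tessera has the top bid at or above the reserve ($79,040,000).
Second-highest bid $70,100,000 exceeds the reserve $37,220,000 → payment $70,100,000.

Tessera pays $70,100,000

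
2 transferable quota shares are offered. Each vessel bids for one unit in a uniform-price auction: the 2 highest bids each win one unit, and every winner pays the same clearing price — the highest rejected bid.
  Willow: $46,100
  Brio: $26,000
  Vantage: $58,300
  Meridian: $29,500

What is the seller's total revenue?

Total revenue: $59,000

Sorting: 58,300 (Vantage), 46,100 (Willow), 29,500 (Meridian), 26,000 (Brio)
Winners (2 units): Vantage, Willow.
Clearing price = highest rejected bid = $29,500.
Total revenue = 2 × $29,500 = $59,000.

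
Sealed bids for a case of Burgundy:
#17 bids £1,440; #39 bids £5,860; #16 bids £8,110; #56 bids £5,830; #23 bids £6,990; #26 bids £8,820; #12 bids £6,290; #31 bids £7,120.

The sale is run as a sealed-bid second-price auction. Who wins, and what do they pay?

Sorting bids: 8,820 (#26) > 8,110 (#16) > 7,120 (#31) > 6,990 (#23) > 6,290 (#12) > 5,860 (#39) > …
#26 wins with the highest bid; price is set by the runner-up at £8,110.

#26 pays £8,110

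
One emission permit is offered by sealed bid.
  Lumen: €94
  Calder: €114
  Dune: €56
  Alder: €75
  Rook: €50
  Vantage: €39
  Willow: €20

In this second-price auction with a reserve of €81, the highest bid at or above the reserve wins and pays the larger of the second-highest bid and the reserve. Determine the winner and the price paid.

Second-price auction with a reserve of €81: the highest bid at or above the reserve wins and pays the larger of the second-highest bid and the reserve.
Bids in order: 114 (Calder) > 94 (Lumen) > 75 (Alder) > 56 (Dune) > 50 (Rook) > 39 (Vantage) > …
Calder has the top bid at or above the reserve (€114).
Second-highest bid €94 exceeds the reserve €81 → payment €94.

Calder pays €94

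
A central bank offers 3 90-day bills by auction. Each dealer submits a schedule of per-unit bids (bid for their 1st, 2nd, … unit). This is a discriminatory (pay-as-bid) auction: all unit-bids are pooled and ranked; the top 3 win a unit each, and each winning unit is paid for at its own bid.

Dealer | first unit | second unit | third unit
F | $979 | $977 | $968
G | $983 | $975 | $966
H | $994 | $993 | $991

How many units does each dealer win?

H 3

Pooled unit-bids ranked (top 3): 994 (H-1), 993 (H-2), 991 (H-3)
Next rejected bid: $983 (not a price — pay-as-bid).
Allocation: H 3.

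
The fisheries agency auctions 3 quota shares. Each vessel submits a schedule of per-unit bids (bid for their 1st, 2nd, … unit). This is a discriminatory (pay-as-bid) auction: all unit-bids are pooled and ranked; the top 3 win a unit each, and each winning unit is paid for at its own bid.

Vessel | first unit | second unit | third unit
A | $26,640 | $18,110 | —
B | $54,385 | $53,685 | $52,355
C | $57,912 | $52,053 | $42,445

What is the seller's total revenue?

Merging the schedules and taking the best 3: 57,912 (C-1), 54,385 (B-1), 53,685 (B-2)
Next rejected bid: $52,355 (not a price — pay-as-bid).
Each winning unit pays its own bid.
Revenue = 57,912 + 54,385 + 53,685 = $165,982.

Total revenue: $165,982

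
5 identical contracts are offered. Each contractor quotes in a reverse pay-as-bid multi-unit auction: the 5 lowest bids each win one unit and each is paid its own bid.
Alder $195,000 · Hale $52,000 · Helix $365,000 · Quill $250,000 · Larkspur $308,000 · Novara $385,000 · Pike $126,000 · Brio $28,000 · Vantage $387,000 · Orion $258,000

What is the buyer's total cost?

Total cost: $651,000

Bids ranked low→high: 28,000 (Brio), 52,000 (Hale), 126,000 (Pike), 195,000 (Alder), 250,000 (Quill), 258,000 (Orion), 308,000 (Larkspur), …
The 5 lowest are Brio, Hale, Pike, Alder, Quill.
Total cost = 28,000 + 52,000 + 126,000 + 195,000 + 250,000 = $651,000.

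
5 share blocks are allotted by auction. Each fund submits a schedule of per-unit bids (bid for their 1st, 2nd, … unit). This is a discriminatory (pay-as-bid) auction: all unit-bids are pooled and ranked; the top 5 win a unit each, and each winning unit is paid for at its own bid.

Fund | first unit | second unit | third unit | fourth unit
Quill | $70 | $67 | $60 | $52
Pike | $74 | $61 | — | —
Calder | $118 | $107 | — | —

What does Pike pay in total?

Pike pays $74

Pooled unit-bids ranked (top 5): 118 (Calder-1), 107 (Calder-2), 74 (Pike-1), 70 (Quill-1), 67 (Quill-2)
Next rejected bid: $61 (not a price — pay-as-bid).
Pike's winning unit-bids: 74 = $74.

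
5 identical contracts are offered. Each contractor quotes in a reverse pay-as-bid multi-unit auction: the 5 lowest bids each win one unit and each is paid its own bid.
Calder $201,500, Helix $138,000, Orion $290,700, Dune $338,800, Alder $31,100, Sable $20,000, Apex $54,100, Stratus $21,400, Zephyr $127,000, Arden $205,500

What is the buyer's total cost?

Total cost: $253,600

Ordering the bids: 20,000 (Sable), 21,400 (Stratus), 31,100 (Alder), 54,100 (Apex), 127,000 (Zephyr), 138,000 (Helix), 201,500 (Calder), …
The 5 lowest are Sable, Stratus, Alder, Apex, Zephyr.
Total cost = 20,000 + 21,400 + 31,100 + 54,100 + 127,000 = $253,600.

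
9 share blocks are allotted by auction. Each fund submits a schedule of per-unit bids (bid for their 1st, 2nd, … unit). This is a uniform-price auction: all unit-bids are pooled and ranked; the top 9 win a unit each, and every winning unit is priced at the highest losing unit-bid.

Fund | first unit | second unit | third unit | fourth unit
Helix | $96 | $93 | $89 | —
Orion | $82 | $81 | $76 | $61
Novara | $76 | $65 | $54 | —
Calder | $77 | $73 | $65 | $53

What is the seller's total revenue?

Total revenue: $585

Pooled unit-bids ranked (top 9): 96 (Helix-1), 93 (Helix-2), 89 (Helix-3), 82 (Orion-1), 81 (Orion-2), 77 (Calder-1), 76 (Orion-3), 76 (Novara-1), 73 (Calder-2)
The (k+1)-th unit-bid is $65.
Allocation: Calder 2, Helix 3, Novara 1, Orion 3. Every unit priced at $65.
Revenue = 9 × 65 = $585.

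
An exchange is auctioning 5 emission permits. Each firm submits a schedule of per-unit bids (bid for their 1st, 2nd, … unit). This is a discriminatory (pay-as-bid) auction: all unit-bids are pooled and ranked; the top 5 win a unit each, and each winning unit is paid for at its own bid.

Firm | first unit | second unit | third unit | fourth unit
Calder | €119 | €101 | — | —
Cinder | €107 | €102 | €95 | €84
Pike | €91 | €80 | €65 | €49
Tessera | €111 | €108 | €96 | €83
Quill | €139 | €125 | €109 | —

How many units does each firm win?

Merging the schedules and taking the best 5: 139 (Quill-1), 125 (Quill-2), 119 (Calder-1), 111 (Tessera-1), 109 (Quill-3)
Next rejected bid: €108 (not a price — pay-as-bid).
Allocation: Calder 1, Quill 3, Tessera 1.

Calder 1, Quill 3, Tessera 1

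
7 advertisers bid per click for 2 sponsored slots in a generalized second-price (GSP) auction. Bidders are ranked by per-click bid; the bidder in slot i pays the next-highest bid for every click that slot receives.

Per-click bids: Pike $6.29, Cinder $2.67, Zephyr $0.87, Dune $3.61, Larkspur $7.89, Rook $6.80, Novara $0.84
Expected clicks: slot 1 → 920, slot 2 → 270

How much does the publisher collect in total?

Sorting advertisers: $7.89 (Larkspur) > $6.80 (Rook) > $6.29 (Pike) > …
Slot 1: Larkspur pays $6.80 × 920 = $6256.00
Slot 2: Rook pays $6.29 × 270 = $1698.30
Total = $7954.30

Total revenue: $7954.30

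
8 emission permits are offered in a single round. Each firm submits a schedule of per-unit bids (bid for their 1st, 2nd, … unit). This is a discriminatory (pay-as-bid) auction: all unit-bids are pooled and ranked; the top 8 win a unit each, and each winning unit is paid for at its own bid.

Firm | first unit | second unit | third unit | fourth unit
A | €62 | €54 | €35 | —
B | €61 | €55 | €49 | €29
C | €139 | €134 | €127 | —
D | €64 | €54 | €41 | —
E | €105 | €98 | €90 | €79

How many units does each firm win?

C 3, D 1, E 4

All unit-bids, highest first — top 8: 139 (C-1), 134 (C-2), 127 (C-3), 105 (E-1), 98 (E-2), 90 (E-3), 79 (E-4), 64 (D-1)
Next rejected bid: €62 (not a price — pay-as-bid).
Allocation: C 3, D 1, E 4.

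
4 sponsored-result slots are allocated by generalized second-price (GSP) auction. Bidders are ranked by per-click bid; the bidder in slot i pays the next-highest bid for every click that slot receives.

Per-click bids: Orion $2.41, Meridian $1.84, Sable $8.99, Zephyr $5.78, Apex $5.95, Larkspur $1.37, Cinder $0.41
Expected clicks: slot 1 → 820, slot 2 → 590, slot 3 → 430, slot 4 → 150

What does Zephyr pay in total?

Sorting advertisers: $8.99 (Sable) > $5.95 (Apex) > $5.78 (Zephyr) > $2.41 (Orion) > $1.84 (Meridian) > …
Zephyr holds slot 3 → pays next bid $2.41 × 430 clicks = $1036.30.

Zephyr pays $1036.30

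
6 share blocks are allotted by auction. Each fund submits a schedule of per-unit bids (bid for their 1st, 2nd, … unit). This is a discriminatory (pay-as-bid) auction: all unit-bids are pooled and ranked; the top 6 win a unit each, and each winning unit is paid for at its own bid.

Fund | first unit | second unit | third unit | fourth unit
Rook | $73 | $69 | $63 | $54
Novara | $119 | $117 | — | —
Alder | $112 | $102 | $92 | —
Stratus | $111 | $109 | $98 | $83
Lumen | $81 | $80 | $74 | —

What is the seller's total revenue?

Pooled unit-bids ranked (top 6): 119 (Novara-1), 117 (Novara-2), 112 (Alder-1), 111 (Stratus-1), 109 (Stratus-2), 102 (Alder-2)
Next rejected bid: $98 (not a price — pay-as-bid).
Each winning unit pays its own bid.
Revenue = 119 + 117 + 112 + 111 + 109 + 102 = $670.

Total revenue: $670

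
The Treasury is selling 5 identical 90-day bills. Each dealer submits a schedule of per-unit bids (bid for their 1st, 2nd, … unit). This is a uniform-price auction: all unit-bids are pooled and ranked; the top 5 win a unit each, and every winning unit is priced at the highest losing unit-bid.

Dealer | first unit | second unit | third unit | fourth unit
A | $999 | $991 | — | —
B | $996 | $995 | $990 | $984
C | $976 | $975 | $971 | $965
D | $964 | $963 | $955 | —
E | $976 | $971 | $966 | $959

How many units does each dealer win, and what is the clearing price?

Merging the schedules and taking the best 5: 999 (A-1), 996 (B-1), 995 (B-2), 991 (A-2), 990 (B-3)
The (k+1)-th unit-bid is $984.
Allocation: A 2, B 3.

A 2, B 3; clearing price $984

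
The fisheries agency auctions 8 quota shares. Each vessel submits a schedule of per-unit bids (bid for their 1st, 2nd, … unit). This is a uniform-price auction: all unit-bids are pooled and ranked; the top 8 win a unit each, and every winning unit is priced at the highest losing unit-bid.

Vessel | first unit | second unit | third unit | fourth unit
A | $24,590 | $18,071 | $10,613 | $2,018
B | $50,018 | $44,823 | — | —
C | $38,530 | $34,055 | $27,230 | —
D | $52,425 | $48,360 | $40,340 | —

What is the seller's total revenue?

Total revenue: $196,720

Pooled unit-bids ranked (top 8): 52,425 (D-1), 50,018 (B-1), 48,360 (D-2), 44,823 (B-2), 40,340 (D-3), 38,530 (C-1), 34,055 (C-2), 27,230 (C-3)
Highest rejected unit-bid = $24,590.
Allocation: B 2, C 3, D 3. Every unit priced at $24,590.
Revenue = 8 × 24,590 = $196,720.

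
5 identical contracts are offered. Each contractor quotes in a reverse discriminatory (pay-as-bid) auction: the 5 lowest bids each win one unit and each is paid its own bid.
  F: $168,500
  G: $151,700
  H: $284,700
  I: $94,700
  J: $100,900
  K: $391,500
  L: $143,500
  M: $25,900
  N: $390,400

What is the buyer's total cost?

Total cost: $516,700

Ordering the bids: 25,900 (M), 94,700 (I), 100,900 (J), 143,500 (L), 151,700 (G), 168,500 (F), 284,700 (H), …
Winners (5 units): M, I, J, L, G.
Total cost = 25,900 + 94,700 + 100,900 + 143,500 + 151,700 = $516,700.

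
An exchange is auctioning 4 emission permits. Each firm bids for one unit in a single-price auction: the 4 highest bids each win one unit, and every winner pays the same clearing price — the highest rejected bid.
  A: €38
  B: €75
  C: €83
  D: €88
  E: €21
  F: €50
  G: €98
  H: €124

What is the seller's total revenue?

Sorting: 124 (H), 98 (G), 88 (D), 83 (C), 75 (B), 50 (F), …
Winners (4 units): H, G, D, C.
Highest unsuccessful bid: €75 → clearing price.
Total revenue = 4 × €75 = €300.

Total revenue: €300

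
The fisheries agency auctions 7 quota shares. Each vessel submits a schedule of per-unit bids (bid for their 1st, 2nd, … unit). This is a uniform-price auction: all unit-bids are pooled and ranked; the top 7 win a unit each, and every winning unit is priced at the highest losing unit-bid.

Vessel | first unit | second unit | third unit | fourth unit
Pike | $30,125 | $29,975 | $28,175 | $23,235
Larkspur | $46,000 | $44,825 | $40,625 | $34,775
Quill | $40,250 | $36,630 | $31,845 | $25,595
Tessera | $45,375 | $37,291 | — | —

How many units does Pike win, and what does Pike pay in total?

All unit-bids, highest first — top 7: 46,000 (Larkspur-1), 45,375 (Tessera-1), 44,825 (Larkspur-2), 40,625 (Larkspur-3), 40,250 (Quill-1), 37,291 (Tessera-2), 36,630 (Quill-2)
The (k+1)-th unit-bid is $34,775.
Pike wins 0 unit(s) at $34,775 each.

Pike: 0 units, pays $0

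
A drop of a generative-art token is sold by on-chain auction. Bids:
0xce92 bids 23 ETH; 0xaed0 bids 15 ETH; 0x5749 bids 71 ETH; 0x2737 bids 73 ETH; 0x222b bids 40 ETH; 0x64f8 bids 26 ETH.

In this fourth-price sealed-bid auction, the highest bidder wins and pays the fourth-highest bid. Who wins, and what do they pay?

Sorting bids: 73 (0x2737) > 71 (0x5749) > 40 (0x222b) > 26 (0x64f8) > 23 (0xce92) > 15 (0xaed0)
0x2737 wins; payment is bid #4 in the ranking = 26 ETH.

0x2737 pays 26 ETH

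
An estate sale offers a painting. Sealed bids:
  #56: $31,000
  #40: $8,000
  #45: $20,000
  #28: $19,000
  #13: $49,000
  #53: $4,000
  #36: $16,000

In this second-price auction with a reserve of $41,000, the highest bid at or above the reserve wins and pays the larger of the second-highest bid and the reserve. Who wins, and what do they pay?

#13 pays $41,000

Bids in order: 49,000 (#13) > 31,000 (#56) > 20,000 (#45) > 19,000 (#28) > 16,000 (#36) > 8,000 (#40) > …
Highest eligible bid: #13 at $49,000.
max(second-highest $31,000, reserve $41,000) = $41,000.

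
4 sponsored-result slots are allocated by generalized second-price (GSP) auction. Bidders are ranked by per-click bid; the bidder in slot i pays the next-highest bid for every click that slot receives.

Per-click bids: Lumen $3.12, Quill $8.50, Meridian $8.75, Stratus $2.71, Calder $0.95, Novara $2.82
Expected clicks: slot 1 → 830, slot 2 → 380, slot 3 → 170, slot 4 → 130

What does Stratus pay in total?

Ranked by bid: $8.75 (Meridian) > $8.50 (Quill) > $3.12 (Lumen) > $2.82 (Novara) > $2.71 (Stratus) > …
Stratus ranks below slot 4 → no slot, pays nothing.

Stratus pays $0.00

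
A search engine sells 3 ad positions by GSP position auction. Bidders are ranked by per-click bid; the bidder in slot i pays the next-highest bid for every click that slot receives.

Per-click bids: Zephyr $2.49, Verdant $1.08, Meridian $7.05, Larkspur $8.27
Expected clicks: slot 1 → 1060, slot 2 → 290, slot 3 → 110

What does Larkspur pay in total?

Ranked by bid: $8.27 (Larkspur) > $7.05 (Meridian) > $2.49 (Zephyr) > $1.08 (Verdant)
Larkspur holds slot 1 → pays next bid $7.05 × 1060 clicks = $7473.00.

Larkspur pays $7473.00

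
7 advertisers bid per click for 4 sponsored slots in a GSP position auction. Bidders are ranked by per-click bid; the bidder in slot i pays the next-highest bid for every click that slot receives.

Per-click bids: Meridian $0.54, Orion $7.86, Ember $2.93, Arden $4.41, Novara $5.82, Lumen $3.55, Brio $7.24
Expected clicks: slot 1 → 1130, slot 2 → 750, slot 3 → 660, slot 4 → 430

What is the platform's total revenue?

Total revenue: $16983.30

Per-click bids in order: $7.86 (Orion) > $7.24 (Brio) > $5.82 (Novara) > $4.41 (Arden) > $3.55 (Lumen) > …
Slot 1: Orion pays $7.24 × 1130 = $8181.20
Slot 2: Brio pays $5.82 × 750 = $4365.00
Slot 3: Novara pays $4.41 × 660 = $2910.60
Slot 4: Arden pays $3.55 × 430 = $1526.50
Total = $16983.30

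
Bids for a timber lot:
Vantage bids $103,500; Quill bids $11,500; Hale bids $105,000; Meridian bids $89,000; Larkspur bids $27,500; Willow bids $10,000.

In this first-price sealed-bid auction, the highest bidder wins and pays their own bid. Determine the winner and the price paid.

Rule: the highest bidder wins and pays their own bid.
Sorting bids: 105,000 (Hale) > 103,500 (Vantage) > 89,000 (Meridian) > 27,500 (Larkspur) > 11,500 (Quill) > 10,000 (Willow)
Hale is highest → pays own bid, $105,000.

Hale pays $105,000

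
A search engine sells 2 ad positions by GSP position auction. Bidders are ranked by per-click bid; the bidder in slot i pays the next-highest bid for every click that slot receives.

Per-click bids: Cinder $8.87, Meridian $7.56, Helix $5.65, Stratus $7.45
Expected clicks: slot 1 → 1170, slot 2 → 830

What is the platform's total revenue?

Total revenue: $15028.70

Per-click bids in order: $8.87 (Cinder) > $7.56 (Meridian) > $7.45 (Stratus) > …
Slot 1: Cinder pays $7.56 × 1170 = $8845.20
Slot 2: Meridian pays $7.45 × 830 = $6183.50
Total = $15028.70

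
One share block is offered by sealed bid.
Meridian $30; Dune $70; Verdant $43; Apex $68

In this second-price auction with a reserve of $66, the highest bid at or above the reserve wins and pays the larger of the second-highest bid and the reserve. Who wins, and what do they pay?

Bids in order: 70 (Dune) > 68 (Apex) > 43 (Verdant) > 30 (Meridian)
Dune has the top bid at or above the reserve ($70).
Second-highest bid $68 exceeds the reserve $66 → payment $68.

Dune pays $68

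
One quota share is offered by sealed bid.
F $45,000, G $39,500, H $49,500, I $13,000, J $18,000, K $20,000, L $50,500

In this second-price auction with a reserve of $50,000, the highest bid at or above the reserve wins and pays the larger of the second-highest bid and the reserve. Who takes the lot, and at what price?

L pays $50,000

Bids in order: 50,500 (L) > 49,500 (H) > 45,000 (F) > 39,500 (G) > 20,000 (K) > 18,000 (J) > …
L has the top bid at or above the reserve ($50,500).
max(second-highest $49,500, reserve $50,000) = $50,000.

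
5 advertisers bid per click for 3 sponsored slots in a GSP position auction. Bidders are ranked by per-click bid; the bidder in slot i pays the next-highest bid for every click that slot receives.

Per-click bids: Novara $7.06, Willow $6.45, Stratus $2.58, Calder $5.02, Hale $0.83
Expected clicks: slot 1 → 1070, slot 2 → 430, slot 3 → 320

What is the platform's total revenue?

Total revenue: $9885.70

Sorting advertisers: $7.06 (Novara) > $6.45 (Willow) > $5.02 (Calder) > $2.58 (Stratus) > …
Slot 1: Novara pays $6.45 × 1070 = $6901.50
Slot 2: Willow pays $5.02 × 430 = $2158.60
Slot 3: Calder pays $2.58 × 320 = $825.60
Total = $9885.70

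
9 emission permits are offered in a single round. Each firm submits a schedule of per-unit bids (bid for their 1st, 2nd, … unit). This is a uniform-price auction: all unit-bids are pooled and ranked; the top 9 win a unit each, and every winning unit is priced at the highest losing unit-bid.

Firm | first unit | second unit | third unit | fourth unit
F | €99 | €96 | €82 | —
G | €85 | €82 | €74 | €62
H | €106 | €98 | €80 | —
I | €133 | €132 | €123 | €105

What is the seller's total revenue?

Total revenue: €738

Pooled unit-bids ranked (top 9): 133 (I-1), 132 (I-2), 123 (I-3), 106 (H-1), 105 (I-4), 99 (F-1), 98 (H-2), 96 (F-2), 85 (G-1)
First bid not allocated: €82.
Allocation: F 2, G 1, H 2, I 4. Every unit priced at €82.
Revenue = 9 × 82 = €738.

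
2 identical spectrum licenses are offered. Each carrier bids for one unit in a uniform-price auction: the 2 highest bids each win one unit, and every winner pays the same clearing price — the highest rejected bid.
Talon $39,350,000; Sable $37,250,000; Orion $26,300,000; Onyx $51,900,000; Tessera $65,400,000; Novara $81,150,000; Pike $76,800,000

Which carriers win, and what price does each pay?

Bids ranked high→low: 81,150,000 (Novara), 76,800,000 (Pike), 65,400,000 (Tessera), 51,900,000 (Onyx), …
The 2 highest are Novara, Pike.
Highest unsuccessful bid: $65,400,000 → clearing price.

Novara, Pike; each pays $65,400,000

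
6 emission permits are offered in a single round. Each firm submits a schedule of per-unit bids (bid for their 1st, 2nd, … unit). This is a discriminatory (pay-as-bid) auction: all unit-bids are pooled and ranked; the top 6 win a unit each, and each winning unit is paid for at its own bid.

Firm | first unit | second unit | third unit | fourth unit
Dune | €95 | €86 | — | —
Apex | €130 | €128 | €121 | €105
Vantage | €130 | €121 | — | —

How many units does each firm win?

Merging the schedules and taking the best 6: 130 (Apex-1), 130 (Vantage-1), 128 (Apex-2), 121 (Apex-3), 121 (Vantage-2), 105 (Apex-4)
Next rejected bid: €95 (not a price — pay-as-bid).
Allocation: Apex 4, Vantage 2.

Apex 4, Vantage 2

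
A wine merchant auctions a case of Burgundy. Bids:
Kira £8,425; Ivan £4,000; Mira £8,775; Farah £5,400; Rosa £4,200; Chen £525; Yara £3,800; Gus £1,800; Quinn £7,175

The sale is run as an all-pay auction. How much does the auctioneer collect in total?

Total revenue: £44,100

Bids in order: 8,775 (Mira) > 8,425 (Kira) > 7,175 (Quinn) > 5,400 (Farah) > 4,200 (Rosa) > 4,000 (Ivan) > …
Every bidder forfeits their bid regardless of winning.
Revenue = 8,425 + 4,000 + 8,775 + 5,400 + 4,200 + 525 + 3,800 + 1,800 + 7,175 = £44,100.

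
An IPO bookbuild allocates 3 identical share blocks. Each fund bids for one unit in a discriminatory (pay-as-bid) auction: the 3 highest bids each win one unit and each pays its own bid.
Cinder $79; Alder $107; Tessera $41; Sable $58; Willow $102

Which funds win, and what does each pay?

Alder $107, Willow $102, Cinder $79

Sorting: 107 (Alder), 102 (Willow), 79 (Cinder), 58 (Sable), 41 (Tessera)
The 3 highest are Alder, Willow, Cinder.
Each winner pays its own bid: Alder $107, Willow $102, Cinder $79.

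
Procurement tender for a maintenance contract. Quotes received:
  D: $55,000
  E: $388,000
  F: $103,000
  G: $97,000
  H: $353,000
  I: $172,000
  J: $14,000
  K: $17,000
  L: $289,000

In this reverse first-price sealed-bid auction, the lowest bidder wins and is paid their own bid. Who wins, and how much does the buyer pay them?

Bids ranked: 14,000 (J) < 17,000 (K) < 55,000 (D) < 97,000 (G) < 103,000 (F) < 172,000 (I) < …
First-price: J is paid what they bid, $14,000.

J is paid $14,000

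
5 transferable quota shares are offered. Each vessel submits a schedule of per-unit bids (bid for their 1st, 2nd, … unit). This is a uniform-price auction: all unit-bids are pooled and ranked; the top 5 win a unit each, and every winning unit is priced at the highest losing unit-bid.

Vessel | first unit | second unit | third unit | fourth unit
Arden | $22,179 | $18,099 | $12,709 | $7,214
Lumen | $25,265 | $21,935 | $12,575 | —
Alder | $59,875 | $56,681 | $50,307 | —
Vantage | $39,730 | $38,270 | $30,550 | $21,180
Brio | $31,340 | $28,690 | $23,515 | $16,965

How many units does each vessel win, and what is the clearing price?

Alder 3, Vantage 2; clearing price $31,340

Pooled unit-bids ranked (top 5): 59,875 (Alder-1), 56,681 (Alder-2), 50,307 (Alder-3), 39,730 (Vantage-1), 38,270 (Vantage-2)
The (k+1)-th unit-bid is $31,340.
Allocation: Alder 3, Vantage 2.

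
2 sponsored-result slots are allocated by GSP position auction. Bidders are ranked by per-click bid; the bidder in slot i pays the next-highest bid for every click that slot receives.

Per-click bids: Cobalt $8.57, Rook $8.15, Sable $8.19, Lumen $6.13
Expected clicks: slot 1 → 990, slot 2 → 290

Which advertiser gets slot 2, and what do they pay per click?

Ranked by bid: $8.57 (Cobalt) > $8.19 (Sable) > $8.15 (Rook) > …
Slot 2 goes to the second-ranked bidder, Sable, who pays the next bid down: $8.15/click.

Sable; $8.15 per click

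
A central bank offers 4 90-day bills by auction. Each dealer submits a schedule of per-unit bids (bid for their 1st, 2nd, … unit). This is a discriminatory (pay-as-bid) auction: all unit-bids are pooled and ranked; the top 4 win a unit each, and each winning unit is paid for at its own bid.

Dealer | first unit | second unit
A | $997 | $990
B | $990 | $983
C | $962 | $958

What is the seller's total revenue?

Total revenue: $3,960

Pooled unit-bids ranked (top 4): 997 (A-1), 990 (A-2), 990 (B-1), 983 (B-2)
Next rejected bid: $962 (not a price — pay-as-bid).
Each winning unit pays its own bid.
Revenue = 997 + 990 + 990 + 983 = $3,960.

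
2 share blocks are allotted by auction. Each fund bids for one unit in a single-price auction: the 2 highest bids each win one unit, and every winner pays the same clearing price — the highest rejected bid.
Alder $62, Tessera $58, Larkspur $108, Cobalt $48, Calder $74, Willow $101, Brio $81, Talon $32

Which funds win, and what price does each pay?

Sorting: 108 (Larkspur), 101 (Willow), 81 (Brio), 74 (Calder), …
Winners (2 units): Larkspur, Willow.
Clearing price = highest rejected bid = $81.

Larkspur, Willow; each pays $81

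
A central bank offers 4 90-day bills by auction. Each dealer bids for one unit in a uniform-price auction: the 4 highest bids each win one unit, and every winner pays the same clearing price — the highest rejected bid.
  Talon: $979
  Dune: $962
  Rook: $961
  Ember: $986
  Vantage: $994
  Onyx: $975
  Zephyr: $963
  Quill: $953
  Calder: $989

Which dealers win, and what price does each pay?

Vantage, Calder, Ember, Talon; each pays $975

Ordering the bids: 994 (Vantage), 989 (Calder), 986 (Ember), 979 (Talon), 975 (Onyx), 963 (Zephyr), …
The 4 highest are Vantage, Calder, Ember, Talon.
Highest unsuccessful bid: $975 → clearing price.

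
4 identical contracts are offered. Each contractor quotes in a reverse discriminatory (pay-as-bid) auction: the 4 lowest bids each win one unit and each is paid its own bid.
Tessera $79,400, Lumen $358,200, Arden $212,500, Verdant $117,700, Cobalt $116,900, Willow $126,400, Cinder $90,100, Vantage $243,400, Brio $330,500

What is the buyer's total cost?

Sorting: 79,400 (Tessera), 90,100 (Cinder), 116,900 (Cobalt), 117,700 (Verdant), 126,400 (Willow), 212,500 (Arden), …
Lowest 4: Tessera, Cinder, Cobalt, Verdant.
Total cost = 79,400 + 90,100 + 116,900 + 117,700 = $404,100.

Total cost: $404,100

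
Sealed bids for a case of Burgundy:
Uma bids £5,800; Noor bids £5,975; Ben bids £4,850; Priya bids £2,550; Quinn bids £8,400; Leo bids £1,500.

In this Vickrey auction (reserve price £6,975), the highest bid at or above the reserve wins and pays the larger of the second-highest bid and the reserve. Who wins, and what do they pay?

Quinn pays £6,975

Bids in order: 8,400 (Quinn) > 5,975 (Noor) > 5,800 (Uma) > 4,850 (Ben) > 2,550 (Priya) > 1,500 (Leo)
Highest eligible bid: Quinn at £8,400.
max(second-highest £5,975, reserve £6,975) = £6,975.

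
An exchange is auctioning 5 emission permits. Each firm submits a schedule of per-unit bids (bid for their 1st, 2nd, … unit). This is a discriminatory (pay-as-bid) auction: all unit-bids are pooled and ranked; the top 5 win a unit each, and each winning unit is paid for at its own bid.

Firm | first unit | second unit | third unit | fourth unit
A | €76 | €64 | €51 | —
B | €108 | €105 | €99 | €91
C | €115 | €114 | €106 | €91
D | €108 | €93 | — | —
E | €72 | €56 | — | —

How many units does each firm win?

B 1, C 3, D 1

Merging the schedules and taking the best 5: 115 (C-1), 114 (C-2), 108 (B-1), 108 (D-1), 106 (C-3)
Next rejected bid: €105 (not a price — pay-as-bid).
Allocation: B 1, C 3, D 1.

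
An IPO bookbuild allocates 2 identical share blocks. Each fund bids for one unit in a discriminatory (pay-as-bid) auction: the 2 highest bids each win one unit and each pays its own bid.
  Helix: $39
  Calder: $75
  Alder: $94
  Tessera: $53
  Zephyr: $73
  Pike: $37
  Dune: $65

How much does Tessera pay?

Tessera pays $0

Ordering the bids: 94 (Alder), 75 (Calder), 73 (Zephyr), 65 (Dune), …
Winners (2 units): Alder, Calder.
Tessera does not win → $0.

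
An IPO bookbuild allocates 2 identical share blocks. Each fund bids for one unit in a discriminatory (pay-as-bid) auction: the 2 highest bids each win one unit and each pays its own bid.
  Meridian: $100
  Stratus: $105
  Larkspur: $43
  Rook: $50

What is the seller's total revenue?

Sorting: 105 (Stratus), 100 (Meridian), 50 (Rook), 43 (Larkspur)
The 2 highest are Stratus, Meridian.
Total revenue = 105 + 100 = $205.

Total revenue: $205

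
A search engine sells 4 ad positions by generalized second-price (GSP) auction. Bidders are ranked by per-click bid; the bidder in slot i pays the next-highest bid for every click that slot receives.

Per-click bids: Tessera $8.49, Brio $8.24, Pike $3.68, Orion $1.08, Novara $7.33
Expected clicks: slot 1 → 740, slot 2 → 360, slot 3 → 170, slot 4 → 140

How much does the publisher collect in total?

Per-click bids in order: $8.49 (Tessera) > $8.24 (Brio) > $7.33 (Novara) > $3.68 (Pike) > $1.08 (Orion)
Slot 1: Tessera pays $8.24 × 740 = $6097.60
Slot 2: Brio pays $7.33 × 360 = $2638.80
Slot 3: Novara pays $3.68 × 170 = $625.60
Slot 4: Pike pays $1.08 × 140 = $151.20
Total = $9513.20

Total revenue: $9513.20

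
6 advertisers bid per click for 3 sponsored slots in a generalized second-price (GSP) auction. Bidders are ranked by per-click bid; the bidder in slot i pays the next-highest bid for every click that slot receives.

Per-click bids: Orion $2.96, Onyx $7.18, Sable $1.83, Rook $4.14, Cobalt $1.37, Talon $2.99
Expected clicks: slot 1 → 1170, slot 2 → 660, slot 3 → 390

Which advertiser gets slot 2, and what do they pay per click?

Rook; $2.99 per click

Per-click bids in order: $7.18 (Onyx) > $4.14 (Rook) > $2.99 (Talon) > $2.96 (Orion) > …
Slot 2 goes to the second-ranked bidder, Rook, who pays the next bid down: $2.99/click.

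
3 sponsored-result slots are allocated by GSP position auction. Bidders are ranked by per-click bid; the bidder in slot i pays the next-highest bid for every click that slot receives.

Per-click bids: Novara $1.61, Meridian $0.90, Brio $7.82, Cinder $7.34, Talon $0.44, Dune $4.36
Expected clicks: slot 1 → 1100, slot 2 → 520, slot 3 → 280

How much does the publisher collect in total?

Total revenue: $10792.00

Per-click bids in order: $7.82 (Brio) > $7.34 (Cinder) > $4.36 (Dune) > $1.61 (Novara) > …
Slot 1: Brio pays $7.34 × 1100 = $8074.00
Slot 2: Cinder pays $4.36 × 520 = $2267.20
Slot 3: Dune pays $1.61 × 280 = $450.80
Total = $10792.00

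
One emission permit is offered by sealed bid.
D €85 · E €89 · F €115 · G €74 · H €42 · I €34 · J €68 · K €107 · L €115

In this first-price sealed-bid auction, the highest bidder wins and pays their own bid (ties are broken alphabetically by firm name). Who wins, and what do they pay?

F pays €115

Bids ranked: 115 (F) > 115 (L) > 107 (K) > 89 (E) > 85 (D) > 74 (G) > …
Tie at €115 → F wins by tie-break.
F is highest → pays own bid, €115.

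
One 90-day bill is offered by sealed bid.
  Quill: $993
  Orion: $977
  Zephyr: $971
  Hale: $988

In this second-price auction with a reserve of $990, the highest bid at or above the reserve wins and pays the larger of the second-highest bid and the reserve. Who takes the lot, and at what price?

Quill pays $990

Bids ranked: 993 (Quill) > 988 (Hale) > 977 (Orion) > 971 (Zephyr)
Quill has the top bid at or above the reserve ($993).
max(second-highest $988, reserve $990) = $990.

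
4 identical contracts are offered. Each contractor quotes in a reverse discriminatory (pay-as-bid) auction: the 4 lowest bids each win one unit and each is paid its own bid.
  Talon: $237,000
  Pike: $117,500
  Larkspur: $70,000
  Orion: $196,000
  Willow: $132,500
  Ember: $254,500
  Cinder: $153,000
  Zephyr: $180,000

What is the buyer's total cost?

Bids ranked low→high: 70,000 (Larkspur), 117,500 (Pike), 132,500 (Willow), 153,000 (Cinder), 180,000 (Zephyr), 196,000 (Orion), …
Lowest 4: Larkspur, Pike, Willow, Cinder.
Total cost = 70,000 + 117,500 + 132,500 + 153,000 = $473,000.

Total cost: $473,000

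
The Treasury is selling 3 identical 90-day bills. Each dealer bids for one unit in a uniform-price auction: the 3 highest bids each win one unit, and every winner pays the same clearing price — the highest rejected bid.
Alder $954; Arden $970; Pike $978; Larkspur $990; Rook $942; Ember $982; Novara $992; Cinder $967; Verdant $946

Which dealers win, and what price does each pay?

Sorting: 992 (Novara), 990 (Larkspur), 982 (Ember), 978 (Pike), 970 (Arden), …
The 3 highest are Novara, Larkspur, Ember.
Clearing price = highest rejected bid = $978.

Novara, Larkspur, Ember; each pays $978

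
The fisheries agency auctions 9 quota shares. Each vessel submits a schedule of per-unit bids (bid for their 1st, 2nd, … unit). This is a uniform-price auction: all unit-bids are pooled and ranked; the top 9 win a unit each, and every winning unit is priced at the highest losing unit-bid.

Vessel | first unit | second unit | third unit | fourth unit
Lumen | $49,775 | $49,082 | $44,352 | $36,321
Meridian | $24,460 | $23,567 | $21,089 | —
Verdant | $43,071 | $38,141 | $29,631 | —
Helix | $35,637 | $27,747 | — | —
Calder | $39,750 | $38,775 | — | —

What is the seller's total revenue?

Total revenue: $266,679

Merging the schedules and taking the best 9: 49,775 (Lumen-1), 49,082 (Lumen-2), 44,352 (Lumen-3), 43,071 (Verdant-1), 39,750 (Calder-1), 38,775 (Calder-2), 38,141 (Verdant-2), 36,321 (Lumen-4), 35,637 (Helix-1)
Highest rejected unit-bid = $29,631.
Allocation: Calder 2, Helix 1, Lumen 4, Verdant 2. Every unit priced at $29,631.
Revenue = 9 × 29,631 = $266,679.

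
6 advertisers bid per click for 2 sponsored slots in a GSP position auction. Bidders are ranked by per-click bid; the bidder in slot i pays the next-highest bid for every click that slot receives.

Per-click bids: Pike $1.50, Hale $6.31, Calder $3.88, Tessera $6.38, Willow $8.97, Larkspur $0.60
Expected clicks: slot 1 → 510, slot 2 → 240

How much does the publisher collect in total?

Total revenue: $4768.20

Sorting advertisers: $8.97 (Willow) > $6.38 (Tessera) > $6.31 (Hale) > …
Slot 1: Willow pays $6.38 × 510 = $3253.80
Slot 2: Tessera pays $6.31 × 240 = $1514.40
Total = $4768.20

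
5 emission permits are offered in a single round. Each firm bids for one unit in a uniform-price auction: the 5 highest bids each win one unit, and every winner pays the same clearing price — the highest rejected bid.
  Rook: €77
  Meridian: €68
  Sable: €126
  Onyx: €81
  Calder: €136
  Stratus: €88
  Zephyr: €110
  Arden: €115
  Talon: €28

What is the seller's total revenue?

Bids ranked high→low: 136 (Calder), 126 (Sable), 115 (Arden), 110 (Zephyr), 88 (Stratus), 81 (Onyx), 77 (Rook), …
Top 5: Calder, Sable, Arden, Zephyr, Stratus.
First losing bid is Onyx's €81, which sets the uniform price.
Total revenue = 5 × €81 = €405.

Total revenue: €405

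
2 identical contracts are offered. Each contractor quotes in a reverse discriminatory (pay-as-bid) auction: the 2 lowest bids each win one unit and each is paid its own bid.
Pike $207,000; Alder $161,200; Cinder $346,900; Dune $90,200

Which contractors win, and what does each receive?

Ordering the bids: 90,200 (Dune), 161,200 (Alder), 207,000 (Pike), 346,900 (Cinder)
Lowest 2: Dune, Alder.
Each winner is paid its own bid: Dune $90,200, Alder $161,200.

Dune $90,200, Alder $161,200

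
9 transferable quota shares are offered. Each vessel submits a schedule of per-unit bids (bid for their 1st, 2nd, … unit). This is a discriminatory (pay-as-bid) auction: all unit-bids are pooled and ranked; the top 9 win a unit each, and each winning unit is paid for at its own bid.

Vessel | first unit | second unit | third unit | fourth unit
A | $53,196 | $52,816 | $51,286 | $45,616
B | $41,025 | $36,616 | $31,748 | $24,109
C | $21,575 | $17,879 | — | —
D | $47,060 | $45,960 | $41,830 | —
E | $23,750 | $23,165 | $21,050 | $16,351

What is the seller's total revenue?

Total revenue: $415,405

Pooled unit-bids ranked (top 9): 53,196 (A-1), 52,816 (A-2), 51,286 (A-3), 47,060 (D-1), 45,960 (D-2), 45,616 (A-4), 41,830 (D-3), 41,025 (B-1), 36,616 (B-2)
Next rejected bid: $31,748 (not a price — pay-as-bid).
Each winning unit pays its own bid.
Revenue = 53,196 + 52,816 + 51,286 + 47,060 + 45,960 + 45,616 + 41,830 + 41,025 + 36,616 = $415,405.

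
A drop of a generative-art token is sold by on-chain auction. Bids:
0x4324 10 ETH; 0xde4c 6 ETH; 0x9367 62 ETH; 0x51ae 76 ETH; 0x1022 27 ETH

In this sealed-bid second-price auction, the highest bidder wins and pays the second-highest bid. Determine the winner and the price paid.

0x51ae pays 62 ETH

Bids ranked: 76 (0x51ae) > 62 (0x9367) > 27 (0x1022) > 10 (0x4324) > 6 (0xde4c)
0x51ae is highest; pays the second-highest bid, 62 ETH.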